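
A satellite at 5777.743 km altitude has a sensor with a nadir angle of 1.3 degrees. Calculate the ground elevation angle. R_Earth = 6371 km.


r = R_E + alt = 12148.7430 km
Law of sines in the satellite / Earth-center / ground-point triangle:
  sin(nadir)/R_E = sin(90 + el)/r  =>  cos(el) = (r/R_E)*sin(nadir)
cos(el) = (12148.7430 / 6371.0000) * sin(1.3 deg) = 0.04326206
el = arccos(0.04326206) = 87.5205 deg
(Earth-central angle = 90 - nadir - el = 1.1795 deg)

87.5205 degrees


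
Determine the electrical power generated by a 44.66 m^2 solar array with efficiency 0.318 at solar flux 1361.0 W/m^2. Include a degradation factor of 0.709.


P = area * eta * S * degradation
P = 44.66 * 0.318 * 1361.0 * 0.709
P = 13704.0899 W

13704.0899 W


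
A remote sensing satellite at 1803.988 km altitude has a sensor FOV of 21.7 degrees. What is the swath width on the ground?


FOV = 21.7 deg = 0.3787364 rad
swath = 2 * alt * tan(FOV/2) = 2 * 1803.988 * tan(0.1893682)
swath = 2 * 1803.988 * 0.1916648
swath = 691.5219 km

691.5219 km


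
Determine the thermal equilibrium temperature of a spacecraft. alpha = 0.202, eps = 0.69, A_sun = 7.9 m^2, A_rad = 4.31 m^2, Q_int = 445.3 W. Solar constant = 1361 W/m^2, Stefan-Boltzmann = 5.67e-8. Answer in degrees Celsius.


Numerator = alpha*S*A_sun + Q_int = 0.202*1361*7.9 + 445.3 = 2617.1838 W
Denominator = eps*sigma*A_rad = 0.69*5.67e-8*4.31 = 1.6862013e-07 W/K^4
T^4 = 1.5521182e+10 K^4
T = 352.9646 K = 79.8146 C

79.8146 degrees Celsius


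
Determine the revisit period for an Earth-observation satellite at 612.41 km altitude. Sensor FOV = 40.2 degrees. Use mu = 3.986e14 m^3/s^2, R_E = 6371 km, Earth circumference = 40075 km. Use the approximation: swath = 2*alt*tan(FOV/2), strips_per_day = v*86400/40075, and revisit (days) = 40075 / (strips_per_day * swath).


swath = 2*612.41*tan(0.3508112) = 448.2205 km
v = sqrt(mu/r) = 7555.0071 m/s = 7.5550 km/s
strips/day = v*86400/40075 = 7.5550*86400/40075 = 16.2883
coverage/day = strips * swath = 16.2883 * 448.2205 = 7300.7382 km
revisit = 40075 / 7300.7382 = 5.4892 days

5.4892 days


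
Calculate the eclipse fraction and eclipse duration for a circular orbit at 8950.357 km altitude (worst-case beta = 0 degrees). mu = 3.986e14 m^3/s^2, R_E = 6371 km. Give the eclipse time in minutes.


r = 15321.3570 km
T = 314.5617 min
Eclipse fraction = arcsin(R_E/r)/pi = arcsin(6371.0000/15321.3570)/pi
= arcsin(0.4158248)/pi = 0.136507
Eclipse duration = 0.136507 * 314.5617 = 42.9399 min

42.9399 minutes


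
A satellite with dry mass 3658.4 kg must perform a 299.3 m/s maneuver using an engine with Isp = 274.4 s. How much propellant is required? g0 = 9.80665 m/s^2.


ve = Isp * g0 = 274.4 * 9.80665 = 2690.944760 m/s
mass ratio = exp(dv/ve) = exp(299.3/2690.944760) = 1.11764621
m_prop = m_dry * (mr - 1) = 3658.4 * (1.11764621 - 1)
m_prop = 430.3969 kg

430.3969 kg


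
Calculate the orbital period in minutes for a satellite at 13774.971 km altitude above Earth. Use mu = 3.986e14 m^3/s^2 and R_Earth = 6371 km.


r = 20145.9710 km = 2.0145971e+07 m
T = 2*pi*sqrt(r^3/mu) = 2*pi*sqrt(8.1764468e+21 / 3.986e14)
T = 28457.2892 s = 474.2882 min

474.2882 minutes


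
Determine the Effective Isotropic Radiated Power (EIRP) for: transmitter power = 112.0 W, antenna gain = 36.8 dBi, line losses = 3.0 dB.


Pt = 112.0 W = 20.4922 dBW
EIRP = Pt_dBW + Gt - losses = 20.4922 + 36.8 - 3.0 = 54.2922 dBW

54.2922 dBW


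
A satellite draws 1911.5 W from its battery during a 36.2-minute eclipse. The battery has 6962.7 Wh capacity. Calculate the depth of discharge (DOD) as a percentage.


E_used = P * t / 60 = 1911.5 * 36.2 / 60 = 1153.2717 Wh
DOD = E_used / E_total * 100 = 1153.2717 / 6962.7 * 100
DOD = 16.5636 %

16.5636 %


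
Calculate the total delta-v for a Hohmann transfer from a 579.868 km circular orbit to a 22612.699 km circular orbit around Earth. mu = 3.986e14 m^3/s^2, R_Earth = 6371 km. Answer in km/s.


r1 = 6950.8680 km = 6.950868e+06 m
r2 = 28983.6990 km = 2.8983699e+07 m
dv1 = sqrt(mu/r1)*(sqrt(2*r2/(r1+r2)) - 1) = 2045.3294 m/s
dv2 = sqrt(mu/r2)*(1 - sqrt(2*r1/(r1+r2))) = 1401.8560 m/s
total dv = |dv1| + |dv2| = 2045.3294 + 1401.8560 = 3447.1854 m/s = 3.4472 km/s

3.4472 km/s


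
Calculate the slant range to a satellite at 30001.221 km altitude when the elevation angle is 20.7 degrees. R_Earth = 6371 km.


h = 30001.221 km, el = 20.7 deg
d = -R_E*sin(el) + sqrt((R_E*sin(el))^2 + 2*R_E*h + h^2)
d = -6371.0000*sin(0.3612832) + sqrt((6371.0000*0.3534748)^2 + 2*6371.0000*30001.221 + 30001.221^2)
d = 33628.6510 km

33628.6510 km


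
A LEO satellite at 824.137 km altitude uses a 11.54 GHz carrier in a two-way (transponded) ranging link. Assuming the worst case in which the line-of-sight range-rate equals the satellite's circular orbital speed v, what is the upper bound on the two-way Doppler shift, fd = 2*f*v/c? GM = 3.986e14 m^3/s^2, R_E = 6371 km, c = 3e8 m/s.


r = 7.195137e+06 m
v = sqrt(mu/r) = 7443.0188 m/s (worst-case radial velocity)
f = 11.54 GHz = 1.154e+10 Hz
fd = 2*f*v/c = 2*1.154e+10*7443.0188/3.0e+08
fd = 572616.2430 Hz

572616.2430 Hz


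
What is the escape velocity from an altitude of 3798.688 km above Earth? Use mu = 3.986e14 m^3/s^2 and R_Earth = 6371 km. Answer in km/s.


r = 6371.0 + 3798.688 = 10169.6880 km = 1.0169688e+07 m
v_esc = sqrt(2*mu/r) = sqrt(2*3.986e14 / 1.0169688e+07)
v_esc = 8853.8025 m/s = 8.8538 km/s

8.8538 km/s


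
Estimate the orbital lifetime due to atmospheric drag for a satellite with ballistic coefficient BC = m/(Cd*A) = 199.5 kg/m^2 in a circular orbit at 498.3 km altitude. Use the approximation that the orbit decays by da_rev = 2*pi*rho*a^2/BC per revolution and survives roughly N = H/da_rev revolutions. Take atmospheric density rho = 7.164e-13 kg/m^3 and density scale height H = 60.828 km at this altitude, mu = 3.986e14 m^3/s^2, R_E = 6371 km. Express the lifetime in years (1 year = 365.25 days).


a = R_E + alt = 6869.3000 km = 6.8693e+06 m
da_rev = 2*pi*rho*a^2/BC = 2*pi*7.164e-13*(6.8693e+06)^2/199.5 = 1.064676 m per revolution
N = H/da_rev = 60828.0000 m / 1.064676 m = 57132.8679 revolutions
P = 2*pi*sqrt(a^3/mu) = 5666.0440 s
lifetime = N*P = 57132.8679 * 5666.0440 = 3.2371735e+08 s = 3746.7285 days
years = 3746.7285 / 365.25 = 10.2580 years

10.2580 years


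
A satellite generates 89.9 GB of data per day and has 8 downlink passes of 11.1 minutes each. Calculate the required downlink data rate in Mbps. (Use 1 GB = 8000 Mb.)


total contact time = 8 * 11.1 * 60 = 5328.0000 s
data = 89.9 GB = 719200.0000 Mb
rate = 719200.0000 / 5328.0000 = 134.9850 Mbps

134.9850 Mbps


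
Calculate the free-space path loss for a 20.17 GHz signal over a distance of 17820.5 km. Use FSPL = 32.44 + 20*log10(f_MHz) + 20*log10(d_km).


f = 20.17 GHz = 20170.0000 MHz
d = 17820.5 km
FSPL = 32.44 + 20*log10(20170.0000) + 20*log10(17820.5)
FSPL = 32.44 + 86.0941 + 85.0184
FSPL = 203.5525 dB

203.5525 dB


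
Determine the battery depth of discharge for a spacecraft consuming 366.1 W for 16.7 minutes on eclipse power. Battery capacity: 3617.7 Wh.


E_used = P * t / 60 = 366.1 * 16.7 / 60 = 101.8978 Wh
DOD = E_used / E_total * 100 = 101.8978 / 3617.7 * 100
DOD = 2.8166 %

2.8166 %


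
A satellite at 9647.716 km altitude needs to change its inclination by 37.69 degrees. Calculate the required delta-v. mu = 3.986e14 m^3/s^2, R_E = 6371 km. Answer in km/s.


r = 16018.7160 km = 1.6018716e+07 m
V = sqrt(mu/r) = 4988.3256 m/s
di = 37.69 deg = 0.6578146 rad
dV = 2*V*sin(di/2) = 2*4988.3256*sin(0.3289073)
dV = 3222.5491 m/s = 3.2225 km/s

3.2225 km/s


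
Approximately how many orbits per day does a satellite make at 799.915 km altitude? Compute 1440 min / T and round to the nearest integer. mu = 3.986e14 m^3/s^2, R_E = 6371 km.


r = 7.170915e+06 m
T = 2*pi*sqrt(r^3/mu) = 6043.2851 s = 100.7214 min
revs/day = 1440 / 100.7214 = 14.2969
Rounded: 14 revolutions per day

14 revolutions per day


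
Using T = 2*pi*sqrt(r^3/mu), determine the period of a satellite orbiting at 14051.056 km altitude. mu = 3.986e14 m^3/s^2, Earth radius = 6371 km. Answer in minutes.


r = 20422.0560 km = 2.0422056e+07 m
T = 2*pi*sqrt(r^3/mu) = 2*pi*sqrt(8.5172303e+21 / 3.986e14)
T = 29044.2667 s = 484.0711 min

484.0711 minutes


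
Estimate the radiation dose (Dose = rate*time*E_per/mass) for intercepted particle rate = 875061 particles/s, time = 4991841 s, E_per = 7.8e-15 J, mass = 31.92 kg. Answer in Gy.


Total energy deposited = rate * time * E_per
  = 875061 * 4991841 * 7.8e-15 = 0.03407169 J
Dose = E_total / mass = 0.03407169 / 31.92
Dose = 0.001067409 Gy

0.0011 Gy


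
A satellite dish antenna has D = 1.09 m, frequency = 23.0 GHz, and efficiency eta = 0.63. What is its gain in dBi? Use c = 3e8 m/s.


lambda = c/f = 3e8 / 2.3e+10 = 0.01304348 m
G = eta*(pi*D/lambda)^2 = 0.63*(pi*1.09/0.01304348)^2
G = 43421.6631 (linear)
G = 10*log10(43421.6631) = 46.3771 dBi

46.3771 dBi


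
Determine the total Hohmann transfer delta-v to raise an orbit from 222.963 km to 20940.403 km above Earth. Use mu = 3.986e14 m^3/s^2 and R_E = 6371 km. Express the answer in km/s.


r1 = 6593.9630 km = 6.593963e+06 m
r2 = 27311.4030 km = 2.7311403e+07 m
dv1 = sqrt(mu/r1)*(sqrt(2*r2/(r1+r2)) - 1) = 2093.5222 m/s
dv2 = sqrt(mu/r2)*(1 - sqrt(2*r1/(r1+r2))) = 1437.6953 m/s
total dv = |dv1| + |dv2| = 2093.5222 + 1437.6953 = 3531.2174 m/s = 3.5312 km/s

3.5312 km/s


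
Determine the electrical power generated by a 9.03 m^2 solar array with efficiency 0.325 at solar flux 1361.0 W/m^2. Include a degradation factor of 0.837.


P = area * eta * S * degradation
P = 9.03 * 0.325 * 1361.0 * 0.837
P = 3343.1410 W

3343.1410 W


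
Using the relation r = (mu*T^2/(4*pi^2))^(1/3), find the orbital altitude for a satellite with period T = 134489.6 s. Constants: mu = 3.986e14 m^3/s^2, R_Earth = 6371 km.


T = 134489.6 s
r = (mu*T^2/(4*pi^2))^(1/3) = (3.986e14 * 134489.6^2 / (4*pi^2))^(1/3)
r = 5.6735078e+07 m = 56735.0777 km
alt = r - R_E = 56735.0777 - 6371 = 50364.0777 km

50364.0777 km


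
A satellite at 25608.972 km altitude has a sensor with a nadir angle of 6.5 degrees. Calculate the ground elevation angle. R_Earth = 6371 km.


r = R_E + alt = 31979.9720 km
Law of sines in the satellite / Earth-center / ground-point triangle:
  sin(nadir)/R_E = sin(90 + el)/r  =>  cos(el) = (r/R_E)*sin(nadir)
cos(el) = (31979.9720 / 6371.0000) * sin(6.5 deg) = 0.5682366
el = arccos(0.5682366) = 55.3726 deg
(Earth-central angle = 90 - nadir - el = 28.1274 deg)

55.3726 degrees


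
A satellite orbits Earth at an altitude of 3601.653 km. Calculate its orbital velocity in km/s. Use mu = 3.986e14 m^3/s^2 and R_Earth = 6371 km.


r = R_E + alt = 6371.0 + 3601.653 = 9972.6530 km = 9.972653e+06 m
v = sqrt(mu/r) = sqrt(3.986e14 / 9.972653e+06) = 6322.1281 m/s = 6.3221 km/s

6.3221 km/s


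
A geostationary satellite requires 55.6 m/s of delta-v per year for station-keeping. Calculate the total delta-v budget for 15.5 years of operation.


dV = rate * years = 55.6 * 15.5
dV = 861.8000 m/s

861.8000 m/s


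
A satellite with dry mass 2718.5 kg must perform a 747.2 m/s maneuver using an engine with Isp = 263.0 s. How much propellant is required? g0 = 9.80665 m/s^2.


ve = Isp * g0 = 263.0 * 9.80665 = 2579.148950 m/s
mass ratio = exp(dv/ve) = exp(747.2/2579.148950) = 1.33603726
m_prop = m_dry * (mr - 1) = 2718.5 * (1.33603726 - 1)
m_prop = 913.5173 kg

913.5173 kg


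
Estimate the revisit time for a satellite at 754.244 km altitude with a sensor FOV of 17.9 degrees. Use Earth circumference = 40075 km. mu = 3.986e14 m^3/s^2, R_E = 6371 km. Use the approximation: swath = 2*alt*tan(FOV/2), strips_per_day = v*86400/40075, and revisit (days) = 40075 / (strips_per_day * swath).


swath = 2*754.244*tan(0.156207) = 237.5718 km
v = sqrt(mu/r) = 7479.4347 m/s = 7.4794 km/s
strips/day = v*86400/40075 = 7.4794*86400/40075 = 16.1253
coverage/day = strips * swath = 16.1253 * 237.5718 = 3830.9268 km
revisit = 40075 / 3830.9268 = 10.4609 days

10.4609 days


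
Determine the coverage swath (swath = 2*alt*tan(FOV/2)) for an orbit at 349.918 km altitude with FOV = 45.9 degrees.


FOV = 45.9 deg = 0.8011061 rad
swath = 2 * alt * tan(FOV/2) = 2 * 349.918 * tan(0.4005531)
swath = 2 * 349.918 * 0.4234453
swath = 296.3423 km

296.3423 km


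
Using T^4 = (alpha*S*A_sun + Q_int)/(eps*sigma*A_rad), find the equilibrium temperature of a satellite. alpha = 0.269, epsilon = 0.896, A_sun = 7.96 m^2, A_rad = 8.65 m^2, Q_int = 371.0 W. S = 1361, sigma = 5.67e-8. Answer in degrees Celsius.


Numerator = alpha*S*A_sun + Q_int = 0.269*1361*7.96 + 371.0 = 3285.2276 W
Denominator = eps*sigma*A_rad = 0.896*5.67e-8*8.65 = 4.3944768e-07 W/K^4
T^4 = 7.4758106e+09 K^4
T = 294.0455 K = 20.8955 C

20.8955 degrees Celsius


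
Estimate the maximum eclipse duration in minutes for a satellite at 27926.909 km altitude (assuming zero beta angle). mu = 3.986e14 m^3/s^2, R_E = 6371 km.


r = 34297.9090 km
T = 1053.5652 min
Eclipse fraction = arcsin(R_E/r)/pi = arcsin(6371.0000/34297.9090)/pi
= arcsin(0.1857548)/pi = 0.059473
Eclipse duration = 0.059473 * 1053.5652 = 62.6587 min

62.6587 minutes


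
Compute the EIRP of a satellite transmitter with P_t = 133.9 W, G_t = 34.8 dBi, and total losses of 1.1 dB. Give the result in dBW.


Pt = 133.9 W = 21.2678 dBW
EIRP = Pt_dBW + Gt - losses = 21.2678 + 34.8 - 1.1 = 54.9678 dBW

54.9678 dBW


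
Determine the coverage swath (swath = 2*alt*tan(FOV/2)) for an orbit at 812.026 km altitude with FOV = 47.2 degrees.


FOV = 47.2 deg = 0.8237954 rad
swath = 2 * alt * tan(FOV/2) = 2 * 812.026 * tan(0.4118977)
swath = 2 * 812.026 * 0.4368893
swath = 709.5309 km

709.5309 km


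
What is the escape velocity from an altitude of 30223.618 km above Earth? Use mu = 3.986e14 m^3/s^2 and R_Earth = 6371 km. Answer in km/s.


r = 6371.0 + 30223.618 = 36594.6180 km = 3.6594618e+07 m
v_esc = sqrt(2*mu/r) = sqrt(2*3.986e14 / 3.6594618e+07)
v_esc = 4667.4002 m/s = 4.6674 km/s

4.6674 km/s


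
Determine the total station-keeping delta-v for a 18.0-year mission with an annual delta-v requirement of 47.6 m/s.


dV = rate * years = 47.6 * 18.0
dV = 856.8000 m/s

856.8000 m/s


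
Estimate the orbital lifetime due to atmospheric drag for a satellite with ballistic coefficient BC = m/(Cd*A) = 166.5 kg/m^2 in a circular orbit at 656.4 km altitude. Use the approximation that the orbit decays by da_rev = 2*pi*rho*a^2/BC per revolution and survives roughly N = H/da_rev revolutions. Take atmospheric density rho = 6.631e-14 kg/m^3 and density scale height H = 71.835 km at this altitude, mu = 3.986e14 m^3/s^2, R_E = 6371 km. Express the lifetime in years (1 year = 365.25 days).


a = R_E + alt = 7027.4000 km = 7.0274e+06 m
da_rev = 2*pi*rho*a^2/BC = 2*pi*6.631e-14*(7.0274e+06)^2/166.5 = 0.123575964 m per revolution
N = H/da_rev = 71835.0000 m / 0.123575964 m = 581302.3639 revolutions
P = 2*pi*sqrt(a^3/mu) = 5862.7751 s
lifetime = N*P = 581302.3639 * 5862.7751 = 3.408045e+09 s = 39444.9654 days
years = 39444.9654 / 365.25 = 107.9944 years

107.9944 years


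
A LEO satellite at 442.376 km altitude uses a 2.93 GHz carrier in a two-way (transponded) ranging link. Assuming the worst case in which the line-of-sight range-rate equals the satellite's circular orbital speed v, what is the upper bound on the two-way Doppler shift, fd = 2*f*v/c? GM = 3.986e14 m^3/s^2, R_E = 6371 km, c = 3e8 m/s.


r = 6.813376e+06 m
v = sqrt(mu/r) = 7648.6972 m/s (worst-case radial velocity)
f = 2.93 GHz = 2.93e+09 Hz
fd = 2*f*v/c = 2*2.93e+09*7648.6972/3.0e+08
fd = 149404.5522 Hz

149404.5522 Hz


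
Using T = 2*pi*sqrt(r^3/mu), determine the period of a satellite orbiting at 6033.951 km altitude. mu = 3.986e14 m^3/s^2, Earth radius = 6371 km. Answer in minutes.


r = 12404.9510 km = 1.2404951e+07 m
T = 2*pi*sqrt(r^3/mu) = 2*pi*sqrt(1.9089087e+21 / 3.986e14)
T = 13750.0349 s = 229.1672 min

229.1672 minutes


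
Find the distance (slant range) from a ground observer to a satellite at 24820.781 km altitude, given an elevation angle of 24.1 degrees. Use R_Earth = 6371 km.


h = 24820.781 km, el = 24.1 deg
d = -R_E*sin(el) + sqrt((R_E*sin(el))^2 + 2*R_E*h + h^2)
d = -6371.0000*sin(0.4206243) + sqrt((6371.0000*0.4083305)^2 + 2*6371.0000*24820.781 + 24820.781^2)
d = 28043.3504 km

28043.3504 km


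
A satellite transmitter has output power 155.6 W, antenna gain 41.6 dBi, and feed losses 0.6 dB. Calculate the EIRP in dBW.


Pt = 155.6 W = 21.9201 dBW
EIRP = Pt_dBW + Gt - losses = 21.9201 + 41.6 - 0.6 = 62.9201 dBW

62.9201 dBW


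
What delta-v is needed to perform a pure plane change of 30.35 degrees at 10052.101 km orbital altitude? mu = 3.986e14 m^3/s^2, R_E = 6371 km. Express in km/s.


r = 16423.1010 km = 1.6423101e+07 m
V = sqrt(mu/r) = 4926.5292 m/s
di = 30.35 deg = 0.5297074 rad
dV = 2*V*sin(di/2) = 2*4926.5292*sin(0.2648537)
dV = 2579.2163 m/s = 2.5792 km/s

2.5792 km/s


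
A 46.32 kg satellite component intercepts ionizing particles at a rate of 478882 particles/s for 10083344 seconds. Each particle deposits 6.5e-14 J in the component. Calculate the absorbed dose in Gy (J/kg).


Total energy deposited = rate * time * E_per
  = 478882 * 10083344 * 6.5e-14 = 0.3138676 J
Dose = E_total / mass = 0.3138676 / 46.32
Dose = 0.00677607 Gy

0.0068 Gy


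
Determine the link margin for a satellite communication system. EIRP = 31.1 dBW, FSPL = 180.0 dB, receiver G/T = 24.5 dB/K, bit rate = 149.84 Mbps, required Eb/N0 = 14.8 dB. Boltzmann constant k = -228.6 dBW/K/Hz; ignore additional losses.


C/N0 = EIRP - FSPL + G/T - k = 31.1 - 180.0 + 24.5 - (-228.6)
C/N0 = 104.2000 dB-Hz
R_b = 149.84 Mbps = 1.4984e+08 bps -> 10*log10(R_b) = 81.7563 dB-Hz
Eb/N0 = C/N0 - 10*log10(R_b) = 104.2000 - 81.7563 = 22.4437 dB
Margin = Eb/N0 - Eb/N0_req = 22.4437 - 14.8 = 7.6437 dB (link closes)

7.6437 dB


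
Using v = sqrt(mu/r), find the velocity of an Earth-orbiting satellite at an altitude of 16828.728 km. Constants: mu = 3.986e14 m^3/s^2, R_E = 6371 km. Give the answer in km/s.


r = R_E + alt = 6371.0 + 16828.728 = 23199.7280 km = 2.3199728e+07 m
v = sqrt(mu/r) = sqrt(3.986e14 / 2.3199728e+07) = 4145.0254 m/s = 4.1450 km/s

4.1450 km/s


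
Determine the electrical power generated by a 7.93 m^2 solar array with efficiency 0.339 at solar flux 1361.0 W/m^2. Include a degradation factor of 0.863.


P = area * eta * S * degradation
P = 7.93 * 0.339 * 1361.0 * 0.863
P = 3157.4887 W

3157.4887 W


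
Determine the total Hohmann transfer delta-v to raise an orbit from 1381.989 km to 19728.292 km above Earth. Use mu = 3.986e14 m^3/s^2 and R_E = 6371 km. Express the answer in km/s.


r1 = 7752.9890 km = 7.752989e+06 m
r2 = 26099.2920 km = 2.6099292e+07 m
dv1 = sqrt(mu/r1)*(sqrt(2*r2/(r1+r2)) - 1) = 1733.4321 m/s
dv2 = sqrt(mu/r2)*(1 - sqrt(2*r1/(r1+r2))) = 1263.0937 m/s
total dv = |dv1| + |dv2| = 1733.4321 + 1263.0937 = 2996.5257 m/s = 2.9965 km/s

2.9965 km/s


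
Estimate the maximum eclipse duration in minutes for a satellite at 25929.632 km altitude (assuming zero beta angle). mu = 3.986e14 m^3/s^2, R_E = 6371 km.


r = 32300.6320 km
T = 962.8896 min
Eclipse fraction = arcsin(R_E/r)/pi = arcsin(6371.0000/32300.6320)/pi
= arcsin(0.1972407)/pi = 0.06319806
Eclipse duration = 0.06319806 * 962.8896 = 60.8528 min

60.8528 minutes


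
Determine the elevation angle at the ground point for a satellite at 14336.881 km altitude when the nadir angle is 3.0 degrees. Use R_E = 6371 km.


r = R_E + alt = 20707.8810 km
Law of sines in the satellite / Earth-center / ground-point triangle:
  sin(nadir)/R_E = sin(90 + el)/r  =>  cos(el) = (r/R_E)*sin(nadir)
cos(el) = (20707.8810 / 6371.0000) * sin(3.0 deg) = 0.1701094
el = arccos(0.1701094) = 80.2058 deg
(Earth-central angle = 90 - nadir - el = 6.7942 deg)

80.2058 degrees


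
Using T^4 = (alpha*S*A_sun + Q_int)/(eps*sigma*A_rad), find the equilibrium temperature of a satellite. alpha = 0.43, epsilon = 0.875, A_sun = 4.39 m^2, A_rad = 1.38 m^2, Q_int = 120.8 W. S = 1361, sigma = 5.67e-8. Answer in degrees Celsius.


Numerator = alpha*S*A_sun + Q_int = 0.43*1361*4.39 + 120.8 = 2689.9597 W
Denominator = eps*sigma*A_rad = 0.875*5.67e-8*1.38 = 6.846525e-08 W/K^4
T^4 = 3.9289416e+10 K^4
T = 445.2141 K = 172.0641 C

172.0641 degrees Celsius


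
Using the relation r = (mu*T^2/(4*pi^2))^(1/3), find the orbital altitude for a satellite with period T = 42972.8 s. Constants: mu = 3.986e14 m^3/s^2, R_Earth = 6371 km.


T = 42972.8 s
r = (mu*T^2/(4*pi^2))^(1/3) = (3.986e14 * 42972.8^2 / (4*pi^2))^(1/3)
r = 2.6516831e+07 m = 26516.8310 km
alt = r - R_E = 26516.8310 - 6371 = 20145.8310 km

20145.8310 km


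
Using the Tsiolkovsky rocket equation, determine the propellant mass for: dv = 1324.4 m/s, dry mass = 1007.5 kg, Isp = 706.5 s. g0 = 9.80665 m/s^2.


ve = Isp * g0 = 706.5 * 9.80665 = 6928.398225 m/s
mass ratio = exp(dv/ve) = exp(1324.4/6928.398225) = 1.21064744
m_prop = m_dry * (mr - 1) = 1007.5 * (1.21064744 - 1)
m_prop = 212.2273 kg

212.2273 kg


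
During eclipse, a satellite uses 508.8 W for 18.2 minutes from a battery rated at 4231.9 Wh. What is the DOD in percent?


E_used = P * t / 60 = 508.8 * 18.2 / 60 = 154.3360 Wh
DOD = E_used / E_total * 100 = 154.3360 / 4231.9 * 100
DOD = 3.6470 %

3.6470 %


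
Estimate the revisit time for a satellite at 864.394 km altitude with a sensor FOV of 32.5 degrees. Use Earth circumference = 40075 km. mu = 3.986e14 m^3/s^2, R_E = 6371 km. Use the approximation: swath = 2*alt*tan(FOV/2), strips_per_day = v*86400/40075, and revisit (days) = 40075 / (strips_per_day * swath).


swath = 2*864.394*tan(0.283616) = 503.8958 km
v = sqrt(mu/r) = 7422.2838 m/s = 7.4223 km/s
strips/day = v*86400/40075 = 7.4223*86400/40075 = 16.0021
coverage/day = strips * swath = 16.0021 * 503.8958 = 8063.4048 km
revisit = 40075 / 8063.4048 = 4.9700 days

4.9700 days


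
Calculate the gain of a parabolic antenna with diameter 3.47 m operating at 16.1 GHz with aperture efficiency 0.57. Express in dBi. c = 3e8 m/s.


lambda = c/f = 3e8 / 1.61e+10 = 0.01863354 m
G = eta*(pi*D/lambda)^2 = 0.57*(pi*3.47/0.01863354)^2
G = 195093.4969 (linear)
G = 10*log10(195093.4969) = 52.9024 dBi

52.9024 dBi


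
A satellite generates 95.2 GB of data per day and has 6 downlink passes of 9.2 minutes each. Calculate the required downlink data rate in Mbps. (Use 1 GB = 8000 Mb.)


total contact time = 6 * 9.2 * 60 = 3312.0000 s
data = 95.2 GB = 761600.0000 Mb
rate = 761600.0000 / 3312.0000 = 229.9517 Mbps

229.9517 Mbps


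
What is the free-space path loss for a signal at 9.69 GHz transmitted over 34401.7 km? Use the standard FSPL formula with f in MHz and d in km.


f = 9.69 GHz = 9690.0000 MHz
d = 34401.7 km
FSPL = 32.44 + 20*log10(9690.0000) + 20*log10(34401.7)
FSPL = 32.44 + 79.7265 + 90.7316
FSPL = 202.8981 dB

202.8981 dB


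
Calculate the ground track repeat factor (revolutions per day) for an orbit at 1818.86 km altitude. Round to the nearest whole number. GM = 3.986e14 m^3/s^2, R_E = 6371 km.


r = 8.18986e+06 m
T = 2*pi*sqrt(r^3/mu) = 7376.0854 s = 122.9348 min
revs/day = 1440 / 122.9348 = 11.7135
Rounded: 12 revolutions per day

12 revolutions per day


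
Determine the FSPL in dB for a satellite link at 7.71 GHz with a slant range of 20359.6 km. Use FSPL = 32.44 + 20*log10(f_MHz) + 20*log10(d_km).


f = 7.71 GHz = 7710.0000 MHz
d = 20359.6 km
FSPL = 32.44 + 20*log10(7710.0000) + 20*log10(20359.6)
FSPL = 32.44 + 77.7411 + 86.1754
FSPL = 196.3565 dB

196.3565 dB


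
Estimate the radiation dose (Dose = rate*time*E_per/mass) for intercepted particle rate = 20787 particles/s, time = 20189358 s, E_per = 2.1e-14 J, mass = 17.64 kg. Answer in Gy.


Total energy deposited = rate * time * E_per
  = 20787 * 20189358 * 2.1e-14 = 0.0088132 J
Dose = E_total / mass = 0.0088132 / 17.64
Dose = 4.9961451e-04 Gy

4.9961e-04 Gy


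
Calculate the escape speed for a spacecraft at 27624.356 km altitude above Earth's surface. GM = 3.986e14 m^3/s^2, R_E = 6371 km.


r = 6371.0 + 27624.356 = 33995.3560 km = 3.3995356e+07 m
v_esc = sqrt(2*mu/r) = sqrt(2*3.986e14 / 3.3995356e+07)
v_esc = 4842.5470 m/s = 4.8425 km/s

4.8425 km/s


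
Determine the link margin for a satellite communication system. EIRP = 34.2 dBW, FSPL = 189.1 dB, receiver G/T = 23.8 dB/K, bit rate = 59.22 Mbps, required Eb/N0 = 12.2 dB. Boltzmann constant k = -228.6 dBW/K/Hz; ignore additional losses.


C/N0 = EIRP - FSPL + G/T - k = 34.2 - 189.1 + 23.8 - (-228.6)
C/N0 = 97.5000 dB-Hz
R_b = 59.22 Mbps = 5.922e+07 bps -> 10*log10(R_b) = 77.7247 dB-Hz
Eb/N0 = C/N0 - 10*log10(R_b) = 97.5000 - 77.7247 = 19.7753 dB
Margin = Eb/N0 - Eb/N0_req = 19.7753 - 12.2 = 7.5753 dB (link closes)

7.5753 dB


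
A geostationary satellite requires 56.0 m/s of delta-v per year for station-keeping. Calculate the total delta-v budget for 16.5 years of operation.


dV = rate * years = 56.0 * 16.5
dV = 924.0000 m/s

924.0000 m/s


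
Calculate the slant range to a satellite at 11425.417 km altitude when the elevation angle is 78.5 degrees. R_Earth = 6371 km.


h = 11425.417 km, el = 78.5 deg
d = -R_E*sin(el) + sqrt((R_E*sin(el))^2 + 2*R_E*h + h^2)
d = -6371.0000*sin(1.3701) + sqrt((6371.0000*0.9799247)^2 + 2*6371.0000*11425.417 + 11425.417^2)
d = 11507.9312 km

11507.9312 km


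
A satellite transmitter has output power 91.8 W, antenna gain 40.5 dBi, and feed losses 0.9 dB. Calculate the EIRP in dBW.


Pt = 91.8 W = 19.6284 dBW
EIRP = Pt_dBW + Gt - losses = 19.6284 + 40.5 - 0.9 = 59.2284 dBW

59.2284 dBW


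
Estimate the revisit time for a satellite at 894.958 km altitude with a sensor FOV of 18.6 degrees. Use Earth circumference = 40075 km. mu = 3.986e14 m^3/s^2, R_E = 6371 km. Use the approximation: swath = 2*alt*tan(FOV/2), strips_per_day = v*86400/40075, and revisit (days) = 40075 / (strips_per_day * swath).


swath = 2*894.958*tan(0.1623156) = 293.1100 km
v = sqrt(mu/r) = 7406.6565 m/s = 7.4067 km/s
strips/day = v*86400/40075 = 7.4067*86400/40075 = 15.9684
coverage/day = strips * swath = 15.9684 * 293.1100 = 4680.5084 km
revisit = 40075 / 4680.5084 = 8.5621 days

8.5621 days


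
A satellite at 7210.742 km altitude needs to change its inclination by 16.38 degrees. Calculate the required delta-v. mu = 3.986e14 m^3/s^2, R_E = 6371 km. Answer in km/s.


r = 13581.7420 km = 1.3581742e+07 m
V = sqrt(mu/r) = 5417.4001 m/s
di = 16.38 deg = 0.2858849 rad
dV = 2*V*sin(di/2) = 2*5417.4001*sin(0.1429425)
dV = 1543.4843 m/s = 1.5435 km/s

1.5435 km/s


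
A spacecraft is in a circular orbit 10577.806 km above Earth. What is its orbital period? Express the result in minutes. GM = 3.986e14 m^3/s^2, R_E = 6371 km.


r = 16948.8060 km = 1.6948806e+07 m
T = 2*pi*sqrt(r^3/mu) = 2*pi*sqrt(4.8687483e+21 / 3.986e14)
T = 21959.3704 s = 365.9895 min

365.9895 minutes


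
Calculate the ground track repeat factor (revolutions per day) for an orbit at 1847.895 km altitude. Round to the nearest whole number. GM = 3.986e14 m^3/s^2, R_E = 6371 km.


r = 8.218895e+06 m
T = 2*pi*sqrt(r^3/mu) = 7415.3451 s = 123.5891 min
revs/day = 1440 / 123.5891 = 11.6515
Rounded: 12 revolutions per day

12 revolutions per day


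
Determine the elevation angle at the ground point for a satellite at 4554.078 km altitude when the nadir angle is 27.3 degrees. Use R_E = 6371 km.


r = R_E + alt = 10925.0780 km
Law of sines in the satellite / Earth-center / ground-point triangle:
  sin(nadir)/R_E = sin(90 + el)/r  =>  cos(el) = (r/R_E)*sin(nadir)
cos(el) = (10925.0780 / 6371.0000) * sin(27.3 deg) = 0.7864985
el = arccos(0.7864985) = 38.1405 deg
(Earth-central angle = 90 - nadir - el = 24.5595 deg)

38.1405 degrees


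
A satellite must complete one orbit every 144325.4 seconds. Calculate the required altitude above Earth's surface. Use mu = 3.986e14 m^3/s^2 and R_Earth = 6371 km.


T = 144325.4 s
r = (mu*T^2/(4*pi^2))^(1/3) = (3.986e14 * 144325.4^2 / (4*pi^2))^(1/3)
r = 5.9468598e+07 m = 59468.5979 km
alt = r - R_E = 59468.5979 - 6371 = 53097.5979 km

53097.5979 km


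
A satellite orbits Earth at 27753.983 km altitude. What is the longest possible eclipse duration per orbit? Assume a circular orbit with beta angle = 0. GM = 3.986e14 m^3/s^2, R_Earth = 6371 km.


r = 34124.9830 km
T = 1045.6074 min
Eclipse fraction = arcsin(R_E/r)/pi = arcsin(6371.0000/34124.9830)/pi
= arcsin(0.1866961)/pi = 0.05977796
Eclipse duration = 0.05977796 * 1045.6074 = 62.5043 min

62.5043 minutes


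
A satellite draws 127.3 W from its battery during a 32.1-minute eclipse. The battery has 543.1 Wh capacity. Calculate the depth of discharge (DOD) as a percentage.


E_used = P * t / 60 = 127.3 * 32.1 / 60 = 68.1055 Wh
DOD = E_used / E_total * 100 = 68.1055 / 543.1 * 100
DOD = 12.5401 %

12.5401 %


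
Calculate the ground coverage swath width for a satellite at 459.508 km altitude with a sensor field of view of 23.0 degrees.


FOV = 23.0 deg = 0.4014257 rad
swath = 2 * alt * tan(FOV/2) = 2 * 459.508 * tan(0.2007129)
swath = 2 * 459.508 * 0.2034523
swath = 186.9759 km

186.9759 km


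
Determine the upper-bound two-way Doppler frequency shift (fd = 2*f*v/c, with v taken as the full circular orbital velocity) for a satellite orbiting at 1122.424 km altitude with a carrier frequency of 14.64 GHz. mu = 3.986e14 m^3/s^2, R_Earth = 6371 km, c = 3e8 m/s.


r = 7.493424e+06 m
v = sqrt(mu/r) = 7293.3742 m/s (worst-case radial velocity)
f = 14.64 GHz = 1.464e+10 Hz
fd = 2*f*v/c = 2*1.464e+10*7293.3742/3.0e+08
fd = 711833.3175 Hz

711833.3175 Hz


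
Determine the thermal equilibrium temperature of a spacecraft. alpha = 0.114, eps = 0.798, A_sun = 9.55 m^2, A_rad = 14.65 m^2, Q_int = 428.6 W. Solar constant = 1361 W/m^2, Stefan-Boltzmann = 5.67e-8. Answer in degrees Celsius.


Numerator = alpha*S*A_sun + Q_int = 0.114*1361*9.55 + 428.6 = 1910.3207 W
Denominator = eps*sigma*A_rad = 0.798*5.67e-8*14.65 = 6.6286269e-07 W/K^4
T^4 = 2.8819252e+09 K^4
T = 231.6971 K = -41.4529 C

-41.4529 degrees Celsius


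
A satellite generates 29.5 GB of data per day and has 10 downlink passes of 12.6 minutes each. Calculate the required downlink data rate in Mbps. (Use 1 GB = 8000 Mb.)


total contact time = 10 * 12.6 * 60 = 7560.0000 s
data = 29.5 GB = 236000.0000 Mb
rate = 236000.0000 / 7560.0000 = 31.2169 Mbps

31.2169 Mbps


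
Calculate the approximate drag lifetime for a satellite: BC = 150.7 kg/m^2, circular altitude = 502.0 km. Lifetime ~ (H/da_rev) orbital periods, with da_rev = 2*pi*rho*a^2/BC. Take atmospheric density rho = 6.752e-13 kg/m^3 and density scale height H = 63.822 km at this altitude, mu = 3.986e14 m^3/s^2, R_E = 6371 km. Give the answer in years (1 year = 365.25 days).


a = R_E + alt = 6873.0000 km = 6.873e+06 m
da_rev = 2*pi*rho*a^2/BC = 2*pi*6.752e-13*(6.873e+06)^2/150.7 = 1.329817 m per revolution
N = H/da_rev = 63822.0000 m / 1.329817 m = 47993.0855 revolutions
P = 2*pi*sqrt(a^3/mu) = 5670.6225 s
lifetime = N*P = 47993.0855 * 5670.6225 = 2.7215067e+08 s = 3149.8920 days
years = 3149.8920 / 365.25 = 8.6239 years

8.6239 years


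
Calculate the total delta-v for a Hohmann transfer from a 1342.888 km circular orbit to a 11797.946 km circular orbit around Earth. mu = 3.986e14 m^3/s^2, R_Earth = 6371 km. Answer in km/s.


r1 = 7713.8880 km = 7.713888e+06 m
r2 = 18168.9460 km = 1.8168946e+07 m
dv1 = sqrt(mu/r1)*(sqrt(2*r2/(r1+r2)) - 1) = 1328.9824 m/s
dv2 = sqrt(mu/r2)*(1 - sqrt(2*r1/(r1+r2))) = 1067.6829 m/s
total dv = |dv1| + |dv2| = 1328.9824 + 1067.6829 = 2396.6653 m/s = 2.3967 km/s

2.3967 km/s


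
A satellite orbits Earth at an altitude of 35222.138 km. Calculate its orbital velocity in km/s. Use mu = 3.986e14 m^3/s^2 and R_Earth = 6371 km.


r = R_E + alt = 6371.0 + 35222.138 = 41593.1380 km = 4.1593138e+07 m
v = sqrt(mu/r) = sqrt(3.986e14 / 4.1593138e+07) = 3095.6924 m/s = 3.0957 km/s

3.0957 km/s


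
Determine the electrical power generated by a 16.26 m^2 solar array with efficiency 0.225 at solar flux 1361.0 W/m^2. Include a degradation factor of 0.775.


P = area * eta * S * degradation
P = 16.26 * 0.225 * 1361.0 * 0.775
P = 3858.8943 W

3858.8943 W


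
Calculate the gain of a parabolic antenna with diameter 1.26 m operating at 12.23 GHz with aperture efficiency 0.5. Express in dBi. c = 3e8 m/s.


lambda = c/f = 3e8 / 1.223e+10 = 0.02452984 m
G = eta*(pi*D/lambda)^2 = 0.5*(pi*1.26/0.02452984)^2
G = 13020.3076 (linear)
G = 10*log10(13020.3076) = 41.1462 dBi

41.1462 dBi


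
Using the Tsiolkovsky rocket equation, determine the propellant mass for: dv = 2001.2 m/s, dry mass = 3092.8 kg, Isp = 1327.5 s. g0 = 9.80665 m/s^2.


ve = Isp * g0 = 1327.5 * 9.80665 = 13018.327875 m/s
mass ratio = exp(dv/ve) = exp(2001.2/13018.327875) = 1.16616634
m_prop = m_dry * (mr - 1) = 3092.8 * (1.16616634 - 1)
m_prop = 513.9193 kg

513.9193 kg


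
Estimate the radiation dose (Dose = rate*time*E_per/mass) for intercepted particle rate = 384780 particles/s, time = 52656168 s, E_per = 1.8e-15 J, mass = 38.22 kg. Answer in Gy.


Total energy deposited = rate * time * E_per
  = 384780 * 52656168 * 1.8e-15 = 0.03646987 J
Dose = E_total / mass = 0.03646987 / 38.22
Dose = 9.5420912e-04 Gy

9.5421e-04 Gy


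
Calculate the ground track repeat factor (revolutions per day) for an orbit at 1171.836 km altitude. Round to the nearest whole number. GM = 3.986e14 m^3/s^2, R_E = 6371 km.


r = 7.542836e+06 m
T = 2*pi*sqrt(r^3/mu) = 6519.4839 s = 108.6581 min
revs/day = 1440 / 108.6581 = 13.2526
Rounded: 13 revolutions per day

13 revolutions per day


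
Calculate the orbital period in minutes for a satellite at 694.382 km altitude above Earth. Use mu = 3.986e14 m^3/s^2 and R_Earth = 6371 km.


r = 7065.3820 km = 7.065382e+06 m
T = 2*pi*sqrt(r^3/mu) = 2*pi*sqrt(3.527012e+20 / 3.986e14)
T = 5910.3703 s = 98.5062 min

98.5062 minutes


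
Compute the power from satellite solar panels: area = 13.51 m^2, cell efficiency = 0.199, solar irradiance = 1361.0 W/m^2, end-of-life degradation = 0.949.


P = area * eta * S * degradation
P = 13.51 * 0.199 * 1361.0 * 0.949
P = 3472.4241 W

3472.4241 W


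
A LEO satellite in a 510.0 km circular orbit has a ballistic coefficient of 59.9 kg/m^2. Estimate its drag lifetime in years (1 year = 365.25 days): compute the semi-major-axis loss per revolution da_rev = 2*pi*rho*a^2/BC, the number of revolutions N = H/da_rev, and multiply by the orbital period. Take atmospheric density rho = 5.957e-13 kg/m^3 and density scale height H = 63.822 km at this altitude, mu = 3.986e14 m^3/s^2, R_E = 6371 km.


a = R_E + alt = 6881.0000 km = 6.881e+06 m
da_rev = 2*pi*rho*a^2/BC = 2*pi*5.957e-13*(6.881e+06)^2/59.9 = 2.958583 m per revolution
N = H/da_rev = 63822.0000 m / 2.958583 m = 21571.8131 revolutions
P = 2*pi*sqrt(a^3/mu) = 5680.5261 s
lifetime = N*P = 21571.8131 * 5680.5261 = 1.2253925e+08 s = 1418.2783 days
years = 1418.2783 / 365.25 = 3.8830 years

3.8830 years


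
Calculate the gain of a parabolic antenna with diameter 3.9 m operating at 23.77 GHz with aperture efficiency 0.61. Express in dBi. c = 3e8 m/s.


lambda = c/f = 3e8 / 2.377e+10 = 0.01262095 m
G = eta*(pi*D/lambda)^2 = 0.61*(pi*3.9/0.01262095)^2
G = 574876.6227 (linear)
G = 10*log10(574876.6227) = 57.5957 dBi

57.5957 dBi


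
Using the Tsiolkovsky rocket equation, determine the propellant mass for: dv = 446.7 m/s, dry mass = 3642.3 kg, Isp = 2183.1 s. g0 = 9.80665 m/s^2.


ve = Isp * g0 = 2183.1 * 9.80665 = 21408.897615 m/s
mass ratio = exp(dv/ve) = exp(446.7/21408.897615) = 1.02108436
m_prop = m_dry * (mr - 1) = 3642.3 * (1.02108436 - 1)
m_prop = 76.7955 kg

76.7955 kg


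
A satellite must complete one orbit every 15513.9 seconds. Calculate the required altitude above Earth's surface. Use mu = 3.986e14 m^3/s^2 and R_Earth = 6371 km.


T = 15513.9 s
r = (mu*T^2/(4*pi^2))^(1/3) = (3.986e14 * 15513.9^2 / (4*pi^2))^(1/3)
r = 1.3444351e+07 m = 13444.3511 km
alt = r - R_E = 13444.3511 - 6371 = 7073.3511 km

7073.3511 km


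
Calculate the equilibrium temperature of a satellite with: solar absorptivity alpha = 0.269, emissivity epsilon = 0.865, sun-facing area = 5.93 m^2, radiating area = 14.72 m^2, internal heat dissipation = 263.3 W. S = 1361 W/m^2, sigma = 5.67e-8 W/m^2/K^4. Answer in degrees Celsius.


Numerator = alpha*S*A_sun + Q_int = 0.269*1361*5.93 + 263.3 = 2434.3264 W
Denominator = eps*sigma*A_rad = 0.865*5.67e-8*14.72 = 7.2194976e-07 W/K^4
T^4 = 3.3718778e+09 K^4
T = 240.9728 K = -32.1772 C

-32.1772 degrees Celsius


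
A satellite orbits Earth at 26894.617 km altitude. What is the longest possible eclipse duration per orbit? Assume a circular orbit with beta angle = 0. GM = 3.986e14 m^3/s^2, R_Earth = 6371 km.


r = 33265.6170 km
T = 1006.3600 min
Eclipse fraction = arcsin(R_E/r)/pi = arcsin(6371.0000/33265.6170)/pi
= arcsin(0.1915191)/pi = 0.06134138
Eclipse duration = 0.06134138 * 1006.3600 = 61.7315 min

61.7315 minutes


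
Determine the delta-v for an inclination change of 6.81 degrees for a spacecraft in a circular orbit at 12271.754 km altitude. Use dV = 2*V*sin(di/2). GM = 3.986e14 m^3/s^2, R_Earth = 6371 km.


r = 18642.7540 km = 1.8642754e+07 m
V = sqrt(mu/r) = 4623.9551 m/s
di = 6.81 deg = 0.1188569 rad
dV = 2*V*sin(di/2) = 2*4623.9551*sin(0.05942846)
dV = 549.2656 m/s = 0.5492656 km/s

0.5493 km/s


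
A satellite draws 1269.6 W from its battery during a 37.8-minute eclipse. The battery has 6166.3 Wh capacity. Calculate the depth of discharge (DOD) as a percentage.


E_used = P * t / 60 = 1269.6 * 37.8 / 60 = 799.8480 Wh
DOD = E_used / E_total * 100 = 799.8480 / 6166.3 * 100
DOD = 12.9713 %

12.9713 %


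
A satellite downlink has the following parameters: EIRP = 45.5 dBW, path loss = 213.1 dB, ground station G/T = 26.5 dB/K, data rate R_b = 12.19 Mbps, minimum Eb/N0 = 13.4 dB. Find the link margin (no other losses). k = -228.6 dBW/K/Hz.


C/N0 = EIRP - FSPL + G/T - k = 45.5 - 213.1 + 26.5 - (-228.6)
C/N0 = 87.5000 dB-Hz
R_b = 12.19 Mbps = 1.219e+07 bps -> 10*log10(R_b) = 70.8600 dB-Hz
Eb/N0 = C/N0 - 10*log10(R_b) = 87.5000 - 70.8600 = 16.6400 dB
Margin = Eb/N0 - Eb/N0_req = 16.6400 - 13.4 = 3.2400 dB (link closes)

3.2400 dB


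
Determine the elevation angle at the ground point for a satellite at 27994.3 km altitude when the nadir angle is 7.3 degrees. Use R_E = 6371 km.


r = R_E + alt = 34365.3000 km
Law of sines in the satellite / Earth-center / ground-point triangle:
  sin(nadir)/R_E = sin(90 + el)/r  =>  cos(el) = (r/R_E)*sin(nadir)
cos(el) = (34365.3000 / 6371.0000) * sin(7.3 deg) = 0.685389
el = arccos(0.685389) = 46.7338 deg
(Earth-central angle = 90 - nadir - el = 35.9662 deg)

46.7338 degrees


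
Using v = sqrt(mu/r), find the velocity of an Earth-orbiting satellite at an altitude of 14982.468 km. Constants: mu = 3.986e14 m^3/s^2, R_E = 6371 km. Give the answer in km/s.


r = R_E + alt = 6371.0 + 14982.468 = 21353.4680 km = 2.1353468e+07 m
v = sqrt(mu/r) = sqrt(3.986e14 / 2.1353468e+07) = 4320.5043 m/s = 4.3205 km/s

4.3205 km/s


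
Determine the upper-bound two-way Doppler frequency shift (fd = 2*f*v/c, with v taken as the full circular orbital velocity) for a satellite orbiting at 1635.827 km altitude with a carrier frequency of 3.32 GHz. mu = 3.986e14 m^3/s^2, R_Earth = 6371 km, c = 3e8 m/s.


r = 8.006827e+06 m
v = sqrt(mu/r) = 7055.6727 m/s (worst-case radial velocity)
f = 3.32 GHz = 3.32e+09 Hz
fd = 2*f*v/c = 2*3.32e+09*7055.6727/3.0e+08
fd = 156165.5551 Hz

156165.5551 Hz


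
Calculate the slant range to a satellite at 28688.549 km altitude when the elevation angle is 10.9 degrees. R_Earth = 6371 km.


h = 28688.549 km, el = 10.9 deg
d = -R_E*sin(el) + sqrt((R_E*sin(el))^2 + 2*R_E*h + h^2)
d = -6371.0000*sin(0.1902409) + sqrt((6371.0000*0.1890954)^2 + 2*6371.0000*28688.549 + 28688.549^2)
d = 33292.1380 km

33292.1380 km


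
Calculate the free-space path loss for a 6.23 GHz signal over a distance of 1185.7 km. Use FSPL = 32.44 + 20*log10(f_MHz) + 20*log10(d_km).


f = 6.23 GHz = 6230.0000 MHz
d = 1185.7 km
FSPL = 32.44 + 20*log10(6230.0000) + 20*log10(1185.7)
FSPL = 32.44 + 75.8898 + 61.4795
FSPL = 169.8093 dB

169.8093 dB
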